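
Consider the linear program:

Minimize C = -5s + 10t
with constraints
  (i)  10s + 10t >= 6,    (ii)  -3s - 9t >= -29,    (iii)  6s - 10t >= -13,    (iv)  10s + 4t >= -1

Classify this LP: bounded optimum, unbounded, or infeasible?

unbounded

From the feasible point (-7/16, 83/80), moving in the direction (9, -3) keeps every constraint satisfied while C decreases without bound.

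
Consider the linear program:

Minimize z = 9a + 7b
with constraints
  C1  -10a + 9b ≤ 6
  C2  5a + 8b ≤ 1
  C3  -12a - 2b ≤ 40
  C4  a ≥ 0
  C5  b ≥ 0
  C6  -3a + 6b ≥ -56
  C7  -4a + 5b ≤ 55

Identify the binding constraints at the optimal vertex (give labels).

Extreme points and z = 9a + 7b:
  (0, 1/8) → z = 7/8
  (1/5, 0) → z = 9/5
  (0, 0) → z = 0

The minimum is at (0, 0). Substituting into each constraint, equality holds for C4 and C5; the remaining constraints have slack.

C4 and C5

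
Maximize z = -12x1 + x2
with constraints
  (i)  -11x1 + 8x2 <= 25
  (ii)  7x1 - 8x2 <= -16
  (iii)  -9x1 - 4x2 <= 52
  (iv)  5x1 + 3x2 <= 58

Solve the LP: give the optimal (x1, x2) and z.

x1 = -9/4, x2 = 1/32, maximum z = 865/32

Extreme points and z = -12x1 + x2:
  (-9/4, 1/32) → z = 865/32
  (389/73, 763/73) → z = -3905/73
  (416/61, 486/61) → z = -4506/61

The optimum lies where -11x1 + 8x2 = 25 and 7x1 - 8x2 = -16.
Solving simultaneously gives x1 = -9/4, x2 = 1/32.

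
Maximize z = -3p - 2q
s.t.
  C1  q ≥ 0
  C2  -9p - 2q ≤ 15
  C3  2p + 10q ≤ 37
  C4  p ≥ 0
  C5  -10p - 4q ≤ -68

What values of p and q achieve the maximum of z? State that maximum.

The optimum lies where q = 0 and -10p - 4q = -68.
Solving simultaneously gives p = 34/5, q = 0.

p = 34/5, q = 0, maximum z = -102/5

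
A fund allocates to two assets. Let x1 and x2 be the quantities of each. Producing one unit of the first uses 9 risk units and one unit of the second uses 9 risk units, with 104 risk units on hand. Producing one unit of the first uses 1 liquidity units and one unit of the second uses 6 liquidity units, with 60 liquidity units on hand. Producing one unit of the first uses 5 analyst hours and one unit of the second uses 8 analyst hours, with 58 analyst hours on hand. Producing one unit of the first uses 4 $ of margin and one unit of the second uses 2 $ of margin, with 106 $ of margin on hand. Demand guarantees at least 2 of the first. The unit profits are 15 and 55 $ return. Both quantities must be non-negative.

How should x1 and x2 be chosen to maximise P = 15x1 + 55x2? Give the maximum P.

x1 = 2, x2 = 6, maximum P = 360

Vertices and P = 15x1 + 55x2:
  (104/9, 0) → P = 520/3
  (2, 0) → P = 30
  (310/27, 2/27) → P = 4760/27
  (2, 6) → P = 360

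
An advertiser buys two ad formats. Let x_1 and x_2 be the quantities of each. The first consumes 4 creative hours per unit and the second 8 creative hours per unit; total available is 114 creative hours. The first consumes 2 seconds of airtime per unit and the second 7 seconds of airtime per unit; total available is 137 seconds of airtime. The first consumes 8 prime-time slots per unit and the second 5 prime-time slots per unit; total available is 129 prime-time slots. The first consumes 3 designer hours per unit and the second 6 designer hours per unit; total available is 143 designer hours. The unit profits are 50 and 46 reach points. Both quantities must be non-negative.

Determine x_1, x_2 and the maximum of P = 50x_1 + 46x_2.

x_1 = 21/2, x_2 = 9, maximum P = 939

Feasible corners and P = 50x_1 + 46x_2:
  (0, 0) → P = 0
  (0, 57/4) → P = 1311/2
  (129/8, 0) → P = 3225/4
  (21/2, 9) → P = 939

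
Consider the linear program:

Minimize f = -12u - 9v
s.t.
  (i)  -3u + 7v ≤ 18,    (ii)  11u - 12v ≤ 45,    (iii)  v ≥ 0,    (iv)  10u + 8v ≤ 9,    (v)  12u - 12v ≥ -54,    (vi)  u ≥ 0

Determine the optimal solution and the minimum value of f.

u = 9/10, v = 0, minimum f = -54/5

Extreme points and f = -12u - 9v:
  (9/10, 0) → f = -54/5
  (0, 0) → f = 0
  (0, 9/8) → f = -81/8

The optimum lies where v = 0 and 10u + 8v = 9.
Solving simultaneously gives u = 9/10, v = 0.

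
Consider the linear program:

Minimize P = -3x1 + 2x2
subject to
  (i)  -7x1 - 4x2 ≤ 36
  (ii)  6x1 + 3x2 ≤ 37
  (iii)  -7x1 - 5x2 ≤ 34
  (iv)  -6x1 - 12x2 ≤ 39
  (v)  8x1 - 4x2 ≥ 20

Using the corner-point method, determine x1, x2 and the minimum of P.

x1 = 187/18, x2 = -76/9, minimum P = -865/18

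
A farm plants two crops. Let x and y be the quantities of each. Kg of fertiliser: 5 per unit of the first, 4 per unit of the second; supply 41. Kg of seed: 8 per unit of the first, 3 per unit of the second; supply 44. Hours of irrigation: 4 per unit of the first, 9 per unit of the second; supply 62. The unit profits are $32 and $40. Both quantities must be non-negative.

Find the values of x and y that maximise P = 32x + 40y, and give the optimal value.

Vertices and P = 32x + 40y:
  (0, 0) → P = 0
  (0, 62/9) → P = 2480/9
  (11/2, 0) → P = 176
  (7/2, 16/3) → P = 976/3

x = 7/2, y = 16/3, maximum P = 976/3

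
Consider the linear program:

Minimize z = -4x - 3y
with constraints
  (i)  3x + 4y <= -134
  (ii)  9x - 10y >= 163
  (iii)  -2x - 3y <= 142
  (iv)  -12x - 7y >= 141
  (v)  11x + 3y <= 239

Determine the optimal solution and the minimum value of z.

x = 374/27, y = -395/9, minimum z = 2059/27

Corner points and z = -4x - 3y:
  (-344/33, -565/22) → z = 7837/66
  (374/27, -395/9) → z = 2059/27
  (-931/47, -1604/47) → z = 8536/47
  (571/22, -711/11) → z = 991/11

The optimum lies where 3x + 4y = -134 and -12x - 7y = 141.
Solving simultaneously gives x = 374/27, y = -395/9.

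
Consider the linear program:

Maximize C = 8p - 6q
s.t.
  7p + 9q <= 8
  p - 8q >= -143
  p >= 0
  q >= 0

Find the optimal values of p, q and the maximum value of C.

Corner points and C = 8p - 6q:
  (0, 8/9) → C = -16/3
  (8/7, 0) → C = 64/7
  (0, 0) → C = 0

The binding constraints are 7p + 9q = 8 and q = 0.
Solving simultaneously gives p = 8/7, q = 0.

p = 8/7, q = 0, maximum C = 64/7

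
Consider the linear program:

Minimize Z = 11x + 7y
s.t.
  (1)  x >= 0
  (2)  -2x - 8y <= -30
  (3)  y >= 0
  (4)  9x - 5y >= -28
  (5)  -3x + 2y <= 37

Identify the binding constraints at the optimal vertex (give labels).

(1) and (2)

Corner points and Z = 11x + 7y:
  (0, 15/4) → Z = 105/4
  (0, 28/5) → Z = 196/5
  (15, 0) → Z = 165
  (43, 83) → Z = 1054
The feasible region is unbounded (it extends along (2, 3), (1, 0)), but Z strictly increases along every unbounded feasible direction, so there is no improving ray and the minimum is attained at a vertex.

The minimum is at (0, 15/4). Substituting into each constraint, equality holds for (1) and (2); the remaining constraints have slack.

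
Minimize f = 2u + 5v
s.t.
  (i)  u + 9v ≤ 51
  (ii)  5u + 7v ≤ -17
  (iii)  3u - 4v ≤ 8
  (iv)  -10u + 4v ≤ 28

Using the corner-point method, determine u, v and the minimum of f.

Vertices and f = 2u + 5v:
  (-12/41, -91/41) → f = -479/41
  (-44/15, -1/3) → f = -113/15
  (-36/7, -41/7) → f = -277/7

The binding constraints are 3u - 4v = 8 and -10u + 4v = 28.
Solving simultaneously gives u = -36/7, v = -41/7.

u = -36/7, v = -41/7, minimum f = -277/7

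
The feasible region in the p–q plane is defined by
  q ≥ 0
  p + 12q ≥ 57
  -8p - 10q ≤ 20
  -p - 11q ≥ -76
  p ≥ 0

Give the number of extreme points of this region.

Intersecting each pair of boundary lines and keeping only the points that satisfy every inequality leaves:
  (57, 0)
  (76, 0)
  (0, 19/4)
  (0, 76/11)

4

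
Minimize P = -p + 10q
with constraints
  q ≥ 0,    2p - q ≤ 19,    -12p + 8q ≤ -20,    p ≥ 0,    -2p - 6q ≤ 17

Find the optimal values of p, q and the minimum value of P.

Corner points and P = -p + 10q:
  (19/2, 0) → P = -19/2
  (5/3, 0) → P = -5/3
  (33, 47) → P = 437

p = 19/2, q = 0, minimum P = -19/2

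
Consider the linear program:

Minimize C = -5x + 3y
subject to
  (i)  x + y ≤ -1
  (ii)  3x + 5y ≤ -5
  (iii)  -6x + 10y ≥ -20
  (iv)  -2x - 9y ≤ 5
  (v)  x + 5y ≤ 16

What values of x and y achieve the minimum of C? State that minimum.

x = -20/17, y = -5/17, minimum C = 5

Extreme points and C = -5x + 3y:
  (-20/17, -5/17) → C = 5
  (-21/2, 53/10) → C = 342/5
  (-169, 37) → C = 956

The binding constraints are 3x + 5y = -5 and -2x - 9y = 5.
Solving simultaneously gives x = -20/17, y = -5/17.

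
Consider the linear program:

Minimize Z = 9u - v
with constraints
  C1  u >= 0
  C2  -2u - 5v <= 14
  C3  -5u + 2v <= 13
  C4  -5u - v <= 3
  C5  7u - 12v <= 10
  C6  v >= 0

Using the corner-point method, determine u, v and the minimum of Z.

u = 0, v = 13/2, minimum Z = -13/2

Extreme points and Z = 9u - v:
  (0, 13/2) → Z = -13/2
  (0, 0) → Z = 0
  (10/7, 0) → Z = 90/7
The feasible region is unbounded (it extends along (12, 7), (2, 5)), but Z strictly increases along every unbounded feasible direction, so there is no improving ray and the minimum is attained at a vertex.

The binding constraints are u = 0 and -5u + 2v = 13.
Solving simultaneously gives u = 0, v = 13/2.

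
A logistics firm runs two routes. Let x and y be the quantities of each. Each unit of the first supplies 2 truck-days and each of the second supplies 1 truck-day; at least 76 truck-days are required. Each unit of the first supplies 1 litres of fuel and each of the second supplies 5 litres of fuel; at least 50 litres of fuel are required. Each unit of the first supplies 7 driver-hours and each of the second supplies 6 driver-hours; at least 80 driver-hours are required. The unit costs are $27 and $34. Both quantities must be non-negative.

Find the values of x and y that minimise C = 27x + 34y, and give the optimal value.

x = 110/3, y = 8/3, minimum C = 3242/3

The feasible region is unbounded (it extends along (0, 1), (1, 0)), but C strictly increases along every unbounded feasible direction, so there is no improving ray and the minimum is attained at a vertex.

The optimum lies where 2x + y = 76 and x + 5y = 50.
Solving simultaneously gives x = 110/3, y = 8/3.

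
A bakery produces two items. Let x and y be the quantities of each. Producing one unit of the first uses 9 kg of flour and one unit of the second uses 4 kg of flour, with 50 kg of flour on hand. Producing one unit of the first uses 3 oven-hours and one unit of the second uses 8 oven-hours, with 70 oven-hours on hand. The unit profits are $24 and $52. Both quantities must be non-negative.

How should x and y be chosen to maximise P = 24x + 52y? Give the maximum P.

x = 2, y = 8, maximum P = 464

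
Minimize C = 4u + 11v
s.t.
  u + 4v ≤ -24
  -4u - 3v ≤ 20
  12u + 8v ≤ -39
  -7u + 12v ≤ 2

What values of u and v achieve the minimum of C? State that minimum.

u = 43/4, v = -21, minimum C = -188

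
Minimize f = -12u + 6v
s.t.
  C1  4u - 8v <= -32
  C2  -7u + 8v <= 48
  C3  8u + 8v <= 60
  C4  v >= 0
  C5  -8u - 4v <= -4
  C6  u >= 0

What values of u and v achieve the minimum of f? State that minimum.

u = 7/3, v = 31/6, minimum f = 3

Corner points and f = -12u + 6v:
  (7/3, 31/6) → f = 3
  (0, 4) → f = 24
  (4/5, 67/10) → f = 153/5
  (0, 6) → f = 36

The optimum lies where 4u - 8v = -32 and 8u + 8v = 60.
Solving simultaneously gives u = 7/3, v = 31/6.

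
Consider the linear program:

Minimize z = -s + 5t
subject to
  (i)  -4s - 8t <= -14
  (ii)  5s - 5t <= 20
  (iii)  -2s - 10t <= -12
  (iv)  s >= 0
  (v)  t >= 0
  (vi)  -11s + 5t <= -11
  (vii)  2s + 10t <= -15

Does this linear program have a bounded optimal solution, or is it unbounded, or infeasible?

infeasible

Constraints -2s - 10t ≤ -12 and 2s + 10t ≤ -15 have parallel boundaries but demand opposite sides — no point can satisfy both, so the region is empty.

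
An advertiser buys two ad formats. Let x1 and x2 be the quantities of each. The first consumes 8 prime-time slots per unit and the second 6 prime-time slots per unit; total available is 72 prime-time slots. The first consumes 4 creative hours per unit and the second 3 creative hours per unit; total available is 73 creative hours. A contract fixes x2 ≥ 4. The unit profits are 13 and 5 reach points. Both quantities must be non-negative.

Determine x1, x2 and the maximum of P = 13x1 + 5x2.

Feasible corners and P = 13x1 + 5x2:
  (0, 12) → P = 60
  (0, 4) → P = 20
  (6, 4) → P = 98

x1 = 6, x2 = 4, maximum P = 98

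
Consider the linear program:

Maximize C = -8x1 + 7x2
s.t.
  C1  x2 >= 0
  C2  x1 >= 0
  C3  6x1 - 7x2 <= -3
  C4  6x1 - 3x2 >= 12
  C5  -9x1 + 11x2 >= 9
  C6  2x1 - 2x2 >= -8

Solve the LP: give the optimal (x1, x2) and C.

x1 = 8, x2 = 12, maximum C = 20

Corner points and C = -8x1 + 7x2:
  (10, 9) → C = -17
  (53/13, 54/13) → C = -46/13
  (8, 12) → C = 20
The feasible region is unbounded (it extends along (1, 1), (7, 6)), but C strictly decreases along every unbounded feasible direction, so there is no improving ray and the maximum is attained at a vertex.

At the optimal vertex, 6x1 - 3x2 = 12 and 2x1 - 2x2 = -8.
Solving simultaneously gives x1 = 8, x2 = 12.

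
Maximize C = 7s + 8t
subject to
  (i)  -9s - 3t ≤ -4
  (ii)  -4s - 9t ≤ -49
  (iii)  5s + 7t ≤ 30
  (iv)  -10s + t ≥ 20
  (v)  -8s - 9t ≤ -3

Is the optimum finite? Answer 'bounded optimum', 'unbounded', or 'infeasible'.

infeasible

The boundaries -9s - 3t = -4 and -4s - 9t = -49 meet at (-37/23, 425/69), but that point violates 5s + 7t ≤ 30. Every candidate vertex is excluded by some other constraint, so the feasible region is empty.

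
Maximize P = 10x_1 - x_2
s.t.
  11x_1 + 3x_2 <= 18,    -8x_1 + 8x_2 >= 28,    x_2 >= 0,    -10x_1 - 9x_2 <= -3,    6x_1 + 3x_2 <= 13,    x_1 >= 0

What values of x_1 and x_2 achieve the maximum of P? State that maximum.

x_1 = 5/18, x_2 = 34/9, maximum P = -1

The optimum lies where -8x_1 + 8x_2 = 28 and 6x_1 + 3x_2 = 13.
Solving simultaneously gives x_1 = 5/18, x_2 = 34/9.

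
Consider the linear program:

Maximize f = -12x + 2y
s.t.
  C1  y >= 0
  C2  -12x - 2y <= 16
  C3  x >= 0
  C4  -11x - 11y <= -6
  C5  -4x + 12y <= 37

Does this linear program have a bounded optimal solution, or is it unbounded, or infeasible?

Corner points and f = -12x + 2y:
  (6/11, 0) → f = -72/11
  (0, 6/11) → f = 12/11
  (0, 37/12) → f = 37/6
The feasible region has finitely many vertices and no improving ray; the maximum is 37/6 at (0, 37/12).

bounded optimum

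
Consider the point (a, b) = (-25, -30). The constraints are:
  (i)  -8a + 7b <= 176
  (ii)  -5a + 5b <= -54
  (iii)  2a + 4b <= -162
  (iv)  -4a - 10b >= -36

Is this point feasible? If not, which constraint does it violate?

not feasible — violates (ii)

Constraint (ii): -5a + 5b = -25, which is not ≤ -54. All other constraints are satisfied.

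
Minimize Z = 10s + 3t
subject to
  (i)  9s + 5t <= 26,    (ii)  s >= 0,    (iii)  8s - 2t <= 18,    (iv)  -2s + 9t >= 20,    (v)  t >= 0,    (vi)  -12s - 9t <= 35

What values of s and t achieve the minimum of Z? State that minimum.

Extreme points and Z = 10s + 3t:
  (0, 26/5) → Z = 78/5
  (134/91, 232/91) → Z = 2036/91
  (0, 20/9) → Z = 20/3

The optimum lies where s = 0 and -2s + 9t = 20.
Solving simultaneously gives s = 0, t = 20/9.

s = 0, t = 20/9, minimum Z = 20/3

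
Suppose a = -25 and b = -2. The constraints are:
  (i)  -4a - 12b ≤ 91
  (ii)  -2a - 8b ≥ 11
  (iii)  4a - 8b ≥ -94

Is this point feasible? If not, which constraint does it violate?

Constraint (i): -4a - 12b = 124, which is not ≤ 91. All other constraints are satisfied.

not feasible — violates (i)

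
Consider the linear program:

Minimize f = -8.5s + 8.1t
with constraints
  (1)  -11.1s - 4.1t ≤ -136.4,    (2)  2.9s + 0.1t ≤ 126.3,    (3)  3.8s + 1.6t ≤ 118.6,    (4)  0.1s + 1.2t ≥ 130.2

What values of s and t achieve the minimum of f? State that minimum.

s = -15, t = 109.75, minimum f = 1016.475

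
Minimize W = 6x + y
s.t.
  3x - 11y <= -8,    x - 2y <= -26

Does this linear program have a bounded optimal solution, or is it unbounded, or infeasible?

unbounded

From the feasible point (-54, -14), moving in the direction (-11, -3) keeps every constraint satisfied while W decreases without bound.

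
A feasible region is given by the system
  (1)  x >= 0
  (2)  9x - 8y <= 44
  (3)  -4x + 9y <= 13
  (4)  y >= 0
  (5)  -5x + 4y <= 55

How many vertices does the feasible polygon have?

Of the 10 pairwise boundary intersections, those satisfying every inequality are:
  (0, 13/9)
  (0, 0)
  (500/49, 293/49)
  (44/9, 0)

4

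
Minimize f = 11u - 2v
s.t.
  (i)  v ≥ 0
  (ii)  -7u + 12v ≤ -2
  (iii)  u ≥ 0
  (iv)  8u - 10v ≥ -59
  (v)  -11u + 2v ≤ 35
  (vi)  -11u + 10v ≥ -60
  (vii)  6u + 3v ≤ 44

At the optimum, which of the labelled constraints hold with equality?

(i) and (ii)

Vertices and f = 11u - 2v:
  (2/7, 0) → f = 22/7
  (60/11, 0) → f = 60
  (178/31, 296/93) → f = 5282/93
  (20/3, 4/3) → f = 212/3

The minimum is at (2/7, 0). Substituting into each constraint, equality holds for (i) and (ii); the remaining constraints have slack.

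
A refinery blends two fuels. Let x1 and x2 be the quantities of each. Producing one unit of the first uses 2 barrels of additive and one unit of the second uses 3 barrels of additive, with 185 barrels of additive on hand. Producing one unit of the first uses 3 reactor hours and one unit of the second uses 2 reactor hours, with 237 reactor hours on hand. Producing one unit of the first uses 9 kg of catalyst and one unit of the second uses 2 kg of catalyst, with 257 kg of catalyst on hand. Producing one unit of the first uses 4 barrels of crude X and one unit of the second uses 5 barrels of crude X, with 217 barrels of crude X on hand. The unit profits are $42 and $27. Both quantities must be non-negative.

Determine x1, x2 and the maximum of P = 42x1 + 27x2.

x1 = 23, x2 = 25, maximum P = 1641

Feasible corners and P = 42x1 + 27x2:
  (0, 0) → P = 0
  (0, 217/5) → P = 5859/5
  (257/9, 0) → P = 3598/3
  (23, 25) → P = 1641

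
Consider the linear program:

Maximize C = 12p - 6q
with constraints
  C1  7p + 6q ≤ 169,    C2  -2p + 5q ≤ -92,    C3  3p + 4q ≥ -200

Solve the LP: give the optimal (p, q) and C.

p = 938/5, q = -1907/10, maximum C = 16977/5

Corner points and C = 12p - 6q:
  (1397/47, -306/47) → C = 18600/47
  (938/5, -1907/10) → C = 16977/5
  (-632/23, -676/23) → C = -3528/23

The binding constraints are 7p + 6q = 169 and 3p + 4q = -200.
Solving simultaneously gives p = 938/5, q = -1907/10.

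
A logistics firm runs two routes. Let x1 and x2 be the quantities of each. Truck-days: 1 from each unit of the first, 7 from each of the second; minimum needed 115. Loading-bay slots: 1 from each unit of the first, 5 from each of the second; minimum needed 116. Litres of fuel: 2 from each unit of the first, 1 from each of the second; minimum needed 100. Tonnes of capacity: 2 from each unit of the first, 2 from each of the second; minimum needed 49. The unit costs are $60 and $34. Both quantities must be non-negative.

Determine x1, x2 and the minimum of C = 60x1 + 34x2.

The feasible region is unbounded (it extends along (0, 1), (1, 0)), but C strictly increases along every unbounded feasible direction, so there is no improving ray and the minimum is attained at a vertex.

x1 = 128/3, x2 = 44/3, minimum C = 9176/3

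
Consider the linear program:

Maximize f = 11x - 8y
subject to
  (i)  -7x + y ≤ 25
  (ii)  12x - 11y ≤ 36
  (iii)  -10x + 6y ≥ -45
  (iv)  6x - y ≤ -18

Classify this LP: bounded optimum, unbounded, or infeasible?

bounded optimum

Feasible corners and f = 11x - 8y:
  (-311/65, -552/65) → f = 199/13
  (-13/3, -8) → f = 49/3
The feasible region has finitely many vertices and no improving ray; the maximum is 49/3 at (-13/3, -8).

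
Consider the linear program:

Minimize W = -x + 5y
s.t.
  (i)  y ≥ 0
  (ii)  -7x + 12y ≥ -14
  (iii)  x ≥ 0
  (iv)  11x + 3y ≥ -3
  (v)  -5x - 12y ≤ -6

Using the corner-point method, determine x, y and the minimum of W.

The feasible region is unbounded (it extends along (0, 1), (12, 7)), but W strictly increases along every unbounded feasible direction, so there is no improving ray and the minimum is attained at a vertex.

At the optimal vertex, y = 0 and -7x + 12y = -14.
Solving simultaneously gives x = 2, y = 0.

x = 2, y = 0, minimum W = -2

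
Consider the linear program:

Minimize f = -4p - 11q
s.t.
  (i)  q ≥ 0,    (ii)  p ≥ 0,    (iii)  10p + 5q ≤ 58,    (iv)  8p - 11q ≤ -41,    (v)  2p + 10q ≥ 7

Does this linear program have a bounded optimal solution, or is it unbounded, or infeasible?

bounded optimum

Extreme points and f = -4p - 11q:
  (0, 58/5) → f = -638/5
  (0, 41/11) → f = -41
  (433/150, 437/75) → f = -1891/25
The feasible region has finitely many vertices and no improving ray; the minimum is -638/5 at (0, 58/5).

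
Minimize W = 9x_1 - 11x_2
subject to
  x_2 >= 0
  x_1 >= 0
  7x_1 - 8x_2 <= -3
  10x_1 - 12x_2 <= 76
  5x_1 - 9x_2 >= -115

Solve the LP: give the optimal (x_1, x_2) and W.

Feasible corners and W = 9x_1 - 11x_2:
  (0, 3/8) → W = -33/8
  (0, 115/9) → W = -1265/9
  (893/23, 790/23) → W = -653/23

The binding constraints are x_1 = 0 and 5x_1 - 9x_2 = -115.
Solving simultaneously gives x_1 = 0, x_2 = 115/9.

x_1 = 0, x_2 = 115/9, minimum W = -1265/9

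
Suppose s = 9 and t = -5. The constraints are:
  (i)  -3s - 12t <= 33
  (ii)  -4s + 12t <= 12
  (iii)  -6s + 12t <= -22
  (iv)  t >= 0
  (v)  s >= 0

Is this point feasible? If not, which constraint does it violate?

Constraint (iv): t = -5, which is not ≥ 0. All other constraints are satisfied.

not feasible — violates (iv)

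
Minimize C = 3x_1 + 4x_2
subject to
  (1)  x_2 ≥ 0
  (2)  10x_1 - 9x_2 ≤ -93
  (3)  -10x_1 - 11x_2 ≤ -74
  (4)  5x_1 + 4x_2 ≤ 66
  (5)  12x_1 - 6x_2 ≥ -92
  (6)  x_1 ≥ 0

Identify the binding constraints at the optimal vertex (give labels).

(2) and (6)

Extreme points and C = 3x_1 + 4x_2:
  (222/85, 225/17) → C = 5166/85
  (0, 31/3) → C = 124/3
  (14/39, 626/39) → C = 2546/39
  (0, 46/3) → C = 184/3

The minimum is at (0, 31/3). Substituting into each constraint, equality holds for (2) and (6); the remaining constraints have slack.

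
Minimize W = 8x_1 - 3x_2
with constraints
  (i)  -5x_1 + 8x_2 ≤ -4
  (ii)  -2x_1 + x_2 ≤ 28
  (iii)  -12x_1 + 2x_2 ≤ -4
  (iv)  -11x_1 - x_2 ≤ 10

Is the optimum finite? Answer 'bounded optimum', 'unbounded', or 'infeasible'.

bounded optimum

Feasible corners and W = 8x_1 - 3x_2:
  (12/43, -14/43) → W = 138/43
  (-8/17, -82/17) → W = 182/17
The feasible region has finitely many vertices and no improving ray; the minimum is 138/43 at (12/43, -14/43).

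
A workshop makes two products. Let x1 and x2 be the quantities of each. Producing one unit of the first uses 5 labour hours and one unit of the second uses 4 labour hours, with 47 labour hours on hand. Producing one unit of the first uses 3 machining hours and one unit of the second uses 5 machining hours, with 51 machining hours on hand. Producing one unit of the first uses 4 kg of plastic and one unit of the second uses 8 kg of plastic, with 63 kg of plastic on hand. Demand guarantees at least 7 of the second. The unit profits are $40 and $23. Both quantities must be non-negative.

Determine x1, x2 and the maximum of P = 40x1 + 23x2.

x1 = 7/4, x2 = 7, maximum P = 231

Corner points and P = 40x1 + 23x2:
  (0, 63/8) → P = 1449/8
  (0, 7) → P = 161
  (7/4, 7) → P = 231

The binding constraints are 4x1 + 8x2 = 63 and x2 = 7.
Solving simultaneously gives x1 = 7/4, x2 = 7.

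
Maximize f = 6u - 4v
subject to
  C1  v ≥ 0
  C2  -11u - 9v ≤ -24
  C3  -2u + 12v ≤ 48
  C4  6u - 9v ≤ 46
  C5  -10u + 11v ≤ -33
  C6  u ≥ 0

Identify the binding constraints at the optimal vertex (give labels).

Vertices and f = 6u - 4v:
  (23/3, 0) → f = 46
  (33/10, 0) → f = 99/5
  (164/9, 190/27) → f = 2192/27
  (66/7, 39/7) → f = 240/7

The maximum is at (164/9, 190/27). Substituting into each constraint, equality holds for C3 and C4; the remaining constraints have slack.

C3 and C4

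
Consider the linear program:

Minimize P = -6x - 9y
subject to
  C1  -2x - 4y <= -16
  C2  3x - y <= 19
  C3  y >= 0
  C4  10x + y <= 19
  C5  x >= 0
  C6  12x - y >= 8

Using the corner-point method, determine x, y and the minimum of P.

Feasible corners and P = -6x - 9y:
  (30/19, 61/19) → P = -729/19
  (24/25, 88/25) → P = -936/25
  (27/22, 74/11) → P = -747/11

The optimum lies where 10x + y = 19 and 12x - y = 8.
Solving simultaneously gives x = 27/22, y = 74/11.

x = 27/22, y = 74/11, minimum P = -747/11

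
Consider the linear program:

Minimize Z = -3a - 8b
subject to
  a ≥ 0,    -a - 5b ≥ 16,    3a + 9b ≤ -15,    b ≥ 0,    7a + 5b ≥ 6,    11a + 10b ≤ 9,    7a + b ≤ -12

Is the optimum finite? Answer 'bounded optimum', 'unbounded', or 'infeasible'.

The boundaries 11a + 10b = 9 and 7a + b = -12 meet at (-129/59, 195/59), but that point violates a ≥ 0. Every candidate vertex is excluded by some other constraint, so the feasible region is empty.

infeasible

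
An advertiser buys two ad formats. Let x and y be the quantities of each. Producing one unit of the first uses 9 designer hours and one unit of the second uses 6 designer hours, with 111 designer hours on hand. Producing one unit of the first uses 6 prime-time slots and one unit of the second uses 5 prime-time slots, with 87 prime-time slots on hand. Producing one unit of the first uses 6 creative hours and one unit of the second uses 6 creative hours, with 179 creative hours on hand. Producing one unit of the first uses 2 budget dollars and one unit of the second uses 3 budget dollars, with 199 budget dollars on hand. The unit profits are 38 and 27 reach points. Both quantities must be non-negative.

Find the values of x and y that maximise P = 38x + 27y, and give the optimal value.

x = 11/3, y = 13, maximum P = 1471/3

Extreme points and P = 38x + 27y:
  (0, 0) → P = 0
  (0, 87/5) → P = 2349/5
  (37/3, 0) → P = 1406/3
  (11/3, 13) → P = 1471/3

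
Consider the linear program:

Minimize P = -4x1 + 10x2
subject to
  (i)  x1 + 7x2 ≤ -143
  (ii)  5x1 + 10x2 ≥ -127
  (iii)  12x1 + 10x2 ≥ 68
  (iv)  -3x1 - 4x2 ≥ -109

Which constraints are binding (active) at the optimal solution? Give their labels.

(ii) and (iv)

Corner points and P = -4x1 + 10x2:
  (953/37, -892/37) → P = -12732/37
  (1335/17, -538/17) → P = -10720/17
  (195/7, -932/35) → P = -2644/7
  (799/5, -463/5) → P = -7826/5

The minimum is at (799/5, -463/5). Substituting into each constraint, equality holds for (ii) and (iv); the remaining constraints have slack.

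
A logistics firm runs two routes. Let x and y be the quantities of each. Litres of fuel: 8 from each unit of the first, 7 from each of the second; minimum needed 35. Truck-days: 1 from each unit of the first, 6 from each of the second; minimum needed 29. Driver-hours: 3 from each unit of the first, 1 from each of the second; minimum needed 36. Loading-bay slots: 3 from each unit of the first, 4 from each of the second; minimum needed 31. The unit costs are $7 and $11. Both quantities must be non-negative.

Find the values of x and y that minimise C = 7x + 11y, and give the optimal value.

Vertices and C = 7x + 11y:
  (0, 36) → C = 396
  (29, 0) → C = 203
  (11, 3) → C = 110
The feasible region is unbounded (it extends along (0, 1), (1, 0)), but C strictly increases along every unbounded feasible direction, so there is no improving ray and the minimum is attained at a vertex.

At the optimal vertex, x + 6y = 29 and 3x + y = 36.
Solving simultaneously gives x = 11, y = 3.

x = 11, y = 3, minimum C = 110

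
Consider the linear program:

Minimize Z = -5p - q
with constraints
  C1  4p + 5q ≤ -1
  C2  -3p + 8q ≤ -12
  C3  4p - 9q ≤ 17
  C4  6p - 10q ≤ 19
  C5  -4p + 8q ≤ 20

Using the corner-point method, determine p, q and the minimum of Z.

p = 17/14, q = -41/35, minimum Z = -49/10

Feasible corners and Z = -5p - q:
  (52/47, -51/47) → Z = -209/47
  (17/14, -41/35) → Z = -49/10
  (-32, -27/2) → Z = 347/2
  (1/14, -13/7) → Z = 3/2
  (-79, -37) → Z = 432

At the optimal vertex, 4p + 5q = -1 and 6p - 10q = 19.
Solving simultaneously gives p = 17/14, q = -41/35.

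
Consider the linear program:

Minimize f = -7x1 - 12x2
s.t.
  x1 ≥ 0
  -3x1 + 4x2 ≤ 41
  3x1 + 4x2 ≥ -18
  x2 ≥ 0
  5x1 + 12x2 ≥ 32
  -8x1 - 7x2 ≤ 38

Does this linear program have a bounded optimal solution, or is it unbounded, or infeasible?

unbounded

From the feasible point (0, 41/4), moving in the direction (4, 3) keeps every constraint satisfied while f decreases without bound.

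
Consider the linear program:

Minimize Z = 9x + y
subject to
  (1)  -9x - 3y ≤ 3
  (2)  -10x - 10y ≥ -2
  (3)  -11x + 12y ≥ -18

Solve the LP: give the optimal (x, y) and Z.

Corner points and Z = 9x + y:
  (-3/5, 4/5) → Z = -23/5
  (6/47, -65/47) → Z = -11/47
  (102/115, -79/115) → Z = 839/115

x = -3/5, y = 4/5, minimum Z = -23/5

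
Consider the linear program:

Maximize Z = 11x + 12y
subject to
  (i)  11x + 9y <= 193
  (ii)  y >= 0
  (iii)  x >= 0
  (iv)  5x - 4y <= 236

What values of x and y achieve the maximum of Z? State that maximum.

x = 0, y = 193/9, maximum Z = 772/3

Corner points and Z = 11x + 12y:
  (193/11, 0) → Z = 193
  (0, 193/9) → Z = 772/3
  (0, 0) → Z = 0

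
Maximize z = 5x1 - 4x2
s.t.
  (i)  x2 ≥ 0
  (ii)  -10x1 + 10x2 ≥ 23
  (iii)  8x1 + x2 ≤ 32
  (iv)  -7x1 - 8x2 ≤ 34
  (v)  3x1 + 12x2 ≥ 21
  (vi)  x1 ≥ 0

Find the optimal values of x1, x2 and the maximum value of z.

Vertices and z = 5x1 - 4x2:
  (33/10, 28/5) → z = -59/10
  (0, 23/10) → z = -46/5
  (0, 32) → z = -128

At the optimal vertex, -10x1 + 10x2 = 23 and 8x1 + x2 = 32.
Solving simultaneously gives x1 = 33/10, x2 = 28/5.

x1 = 33/10, x2 = 28/5, maximum z = -59/10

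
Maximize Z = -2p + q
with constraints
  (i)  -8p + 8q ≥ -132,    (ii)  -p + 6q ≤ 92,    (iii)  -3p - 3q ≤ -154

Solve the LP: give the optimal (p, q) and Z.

p = 216/7, q = 430/21, maximum Z = -866/21

Extreme points and Z = -2p + q:
  (191/5, 217/10) → Z = -547/10
  (407/12, 209/12) → Z = -605/12
  (216/7, 430/21) → Z = -866/21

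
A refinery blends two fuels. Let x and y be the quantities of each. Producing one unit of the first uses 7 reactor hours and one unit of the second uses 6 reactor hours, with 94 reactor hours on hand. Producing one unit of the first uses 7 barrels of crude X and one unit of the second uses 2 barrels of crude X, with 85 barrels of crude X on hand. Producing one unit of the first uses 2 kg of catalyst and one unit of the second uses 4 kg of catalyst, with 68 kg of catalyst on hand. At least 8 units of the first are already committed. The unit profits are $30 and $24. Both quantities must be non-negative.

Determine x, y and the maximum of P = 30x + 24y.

x = 23/2, y = 9/4, maximum P = 399

Feasible corners and P = 30x + 24y:
  (85/7, 0) → P = 2550/7
  (8, 0) → P = 240
  (23/2, 9/4) → P = 399
  (8, 19/3) → P = 392

The binding constraints are 7x + 6y = 94 and 7x + 2y = 85.
Solving simultaneously gives x = 23/2, y = 9/4.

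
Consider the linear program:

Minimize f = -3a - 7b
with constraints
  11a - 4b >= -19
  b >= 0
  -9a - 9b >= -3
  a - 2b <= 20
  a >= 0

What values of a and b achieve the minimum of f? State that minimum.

a = 0, b = 1/3, minimum f = -7/3

At the optimal vertex, -9a - 9b = -3 and a = 0.
Solving simultaneously gives a = 0, b = 1/3.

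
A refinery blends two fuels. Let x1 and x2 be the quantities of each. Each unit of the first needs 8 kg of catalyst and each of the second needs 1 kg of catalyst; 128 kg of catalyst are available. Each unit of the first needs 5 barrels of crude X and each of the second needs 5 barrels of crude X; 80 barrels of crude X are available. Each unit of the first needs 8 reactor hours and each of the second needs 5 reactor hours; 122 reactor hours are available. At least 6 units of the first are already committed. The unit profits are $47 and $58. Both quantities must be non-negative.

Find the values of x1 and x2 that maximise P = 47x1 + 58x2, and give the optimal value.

x1 = 6, x2 = 10, maximum P = 862

Corner points and P = 47x1 + 58x2:
  (61/4, 0) → P = 2867/4
  (6, 0) → P = 282
  (14, 2) → P = 774
  (6, 10) → P = 862

The optimum lies where 5x1 + 5x2 = 80 and x1 = 6.
Solving simultaneously gives x1 = 6, x2 = 10.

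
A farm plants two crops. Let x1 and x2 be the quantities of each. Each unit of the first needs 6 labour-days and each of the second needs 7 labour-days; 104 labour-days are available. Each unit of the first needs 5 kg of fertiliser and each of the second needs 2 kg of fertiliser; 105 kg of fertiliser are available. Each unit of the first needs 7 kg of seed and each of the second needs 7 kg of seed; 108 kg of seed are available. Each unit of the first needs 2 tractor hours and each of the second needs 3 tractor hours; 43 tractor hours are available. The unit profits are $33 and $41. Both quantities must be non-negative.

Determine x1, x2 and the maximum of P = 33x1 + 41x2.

x1 = 11/4, x2 = 25/2, maximum P = 2413/4

At the optimal vertex, 6x1 + 7x2 = 104 and 2x1 + 3x2 = 43.
Solving simultaneously gives x1 = 11/4, x2 = 25/2.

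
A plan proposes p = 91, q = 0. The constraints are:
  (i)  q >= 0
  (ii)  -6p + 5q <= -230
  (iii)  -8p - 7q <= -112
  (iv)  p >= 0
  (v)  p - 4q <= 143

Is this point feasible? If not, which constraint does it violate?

feasible

(i): 0 ≥ 0 ✓
(ii): -546 ≤ -230 ✓
(iii): -728 ≤ -112 ✓
(iv): 91 ≥ 0 ✓
(v): 91 ≤ 143 ✓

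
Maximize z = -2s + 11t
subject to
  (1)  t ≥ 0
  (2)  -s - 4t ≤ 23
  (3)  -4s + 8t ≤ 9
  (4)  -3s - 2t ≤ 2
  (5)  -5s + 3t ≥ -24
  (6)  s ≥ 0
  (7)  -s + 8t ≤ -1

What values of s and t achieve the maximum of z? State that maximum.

s = 1, t = 0, maximum z = -2

The optimum lies where t = 0 and -s + 8t = -1.
Solving simultaneously gives s = 1, t = 0.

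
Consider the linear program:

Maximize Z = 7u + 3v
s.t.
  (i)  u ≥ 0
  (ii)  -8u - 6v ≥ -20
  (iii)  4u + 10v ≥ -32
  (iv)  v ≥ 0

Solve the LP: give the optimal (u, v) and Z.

Corner points and Z = 7u + 3v:
  (0, 10/3) → Z = 10
  (0, 0) → Z = 0
  (5/2, 0) → Z = 35/2

The binding constraints are -8u - 6v = -20 and v = 0.
Solving simultaneously gives u = 5/2, v = 0.

u = 5/2, v = 0, maximum Z = 35/2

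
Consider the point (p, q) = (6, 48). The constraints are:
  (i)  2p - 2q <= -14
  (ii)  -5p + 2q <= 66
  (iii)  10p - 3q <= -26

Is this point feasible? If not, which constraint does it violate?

feasible

(i): -84 ≤ -14 ✓
(ii): 66 ≤ 66 ✓
(iii): -84 ≤ -26 ✓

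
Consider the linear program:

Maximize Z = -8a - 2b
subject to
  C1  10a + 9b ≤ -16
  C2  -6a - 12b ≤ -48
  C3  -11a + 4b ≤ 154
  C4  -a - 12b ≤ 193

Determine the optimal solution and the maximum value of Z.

a = -138/13, b = 121/13, maximum Z = 862/13

Corner points and Z = -8a - 2b:
  (-104/11, 96/11) → Z = 640/11
  (-1450/139, 1364/139) → Z = 8872/139
  (-138/13, 121/13) → Z = 862/13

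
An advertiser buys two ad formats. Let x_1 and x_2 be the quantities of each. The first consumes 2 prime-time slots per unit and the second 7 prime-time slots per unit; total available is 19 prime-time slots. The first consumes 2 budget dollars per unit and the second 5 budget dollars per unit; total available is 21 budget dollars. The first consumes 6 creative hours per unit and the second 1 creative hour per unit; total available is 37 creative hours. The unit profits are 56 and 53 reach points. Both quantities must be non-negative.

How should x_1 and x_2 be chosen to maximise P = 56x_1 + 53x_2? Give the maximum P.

x_1 = 6, x_2 = 1, maximum P = 389

Corner points and P = 56x_1 + 53x_2:
  (0, 0) → P = 0
  (0, 19/7) → P = 1007/7
  (37/6, 0) → P = 1036/3
  (6, 1) → P = 389

The optimum lies where 2x_1 + 7x_2 = 19 and 6x_1 + x_2 = 37.
Solving simultaneously gives x_1 = 6, x_2 = 1.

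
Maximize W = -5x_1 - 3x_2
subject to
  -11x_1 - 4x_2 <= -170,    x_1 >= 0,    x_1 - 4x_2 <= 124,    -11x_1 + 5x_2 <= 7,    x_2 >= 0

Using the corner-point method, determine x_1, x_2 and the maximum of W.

x_1 = 170/11, x_2 = 0, maximum W = -850/11

Extreme points and W = -5x_1 - 3x_2:
  (274/33, 59/3) → W = -3317/33
  (170/11, 0) → W = -850/11
  (124, 0) → W = -620
The feasible region is unbounded (it extends along (5, 11), (4, 1)), but W strictly decreases along every unbounded feasible direction, so there is no improving ray and the maximum is attained at a vertex.

The optimum lies where -11x_1 - 4x_2 = -170 and x_2 = 0.
Solving simultaneously gives x_1 = 170/11, x_2 = 0.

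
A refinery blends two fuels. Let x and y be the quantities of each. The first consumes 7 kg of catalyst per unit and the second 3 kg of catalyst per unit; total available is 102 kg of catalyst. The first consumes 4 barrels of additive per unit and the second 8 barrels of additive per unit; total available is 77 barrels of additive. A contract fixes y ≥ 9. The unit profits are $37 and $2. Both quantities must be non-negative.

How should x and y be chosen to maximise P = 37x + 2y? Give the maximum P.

x = 5/4, y = 9, maximum P = 257/4

Vertices and P = 37x + 2y:
  (0, 77/8) → P = 77/4
  (0, 9) → P = 18
  (5/4, 9) → P = 257/4

The optimum lies where 4x + 8y = 77 and y = 9.
Solving simultaneously gives x = 5/4, y = 9.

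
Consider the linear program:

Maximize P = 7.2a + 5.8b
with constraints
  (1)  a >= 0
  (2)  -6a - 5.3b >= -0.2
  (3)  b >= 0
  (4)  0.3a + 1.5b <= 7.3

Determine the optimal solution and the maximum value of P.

a = 1/30, b = 0, maximum P = 6/25

Corner points and P = 7.2a + 5.8b:
  (0, 2/53) → P = 58/265
  (0, 0) → P = 0
  (1/30, 0) → P = 6/25

The binding constraints are -6a - 5.3b = -0.2 and b = 0.
Solving simultaneously gives a = 1/30, b = 0.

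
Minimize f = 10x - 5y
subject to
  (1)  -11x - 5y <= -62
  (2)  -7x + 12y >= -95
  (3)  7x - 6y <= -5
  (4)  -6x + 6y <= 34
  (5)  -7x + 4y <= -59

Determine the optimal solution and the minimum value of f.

x = 187/7, y = 32, minimum f = 750/7

Corner points and f = 10x - 5y:
  (29, 104/3) → f = 350/3
  (187/7, 32) → f = 750/7
  (245/9, 296/9) → f = 970/9

The binding constraints are 7x - 6y = -5 and -7x + 4y = -59.
Solving simultaneously gives x = 187/7, y = 32.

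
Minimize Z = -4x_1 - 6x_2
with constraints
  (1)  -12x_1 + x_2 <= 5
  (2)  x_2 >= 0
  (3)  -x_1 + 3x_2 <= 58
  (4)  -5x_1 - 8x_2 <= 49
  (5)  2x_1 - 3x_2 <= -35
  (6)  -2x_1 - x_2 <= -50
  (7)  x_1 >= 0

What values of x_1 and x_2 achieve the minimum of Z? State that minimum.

x_1 = 23, x_2 = 27, minimum Z = -254

Corner points and Z = -4x_1 - 6x_2:
  (23, 27) → Z = -254
  (92/7, 166/7) → Z = -1364/7
  (115/8, 85/4) → Z = -185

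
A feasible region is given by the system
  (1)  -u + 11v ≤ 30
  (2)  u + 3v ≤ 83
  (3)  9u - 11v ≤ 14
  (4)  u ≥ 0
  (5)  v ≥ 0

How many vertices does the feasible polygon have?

4

Of the 10 pairwise boundary intersections, those satisfying every inequality are:
  (11/2, 71/22)
  (0, 30/11)
  (14/9, 0)
  (0, 0)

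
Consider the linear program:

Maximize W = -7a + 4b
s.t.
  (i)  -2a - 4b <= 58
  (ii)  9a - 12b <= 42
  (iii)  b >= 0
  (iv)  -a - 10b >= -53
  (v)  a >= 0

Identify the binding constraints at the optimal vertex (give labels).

(iv) and (v)

Corner points and W = -7a + 4b:
  (14/3, 0) → W = -98/3
  (176/17, 145/34) → W = -942/17
  (0, 0) → W = 0
  (0, 53/10) → W = 106/5

The maximum is at (0, 53/10). Substituting into each constraint, equality holds for (iv) and (v); the remaining constraints have slack.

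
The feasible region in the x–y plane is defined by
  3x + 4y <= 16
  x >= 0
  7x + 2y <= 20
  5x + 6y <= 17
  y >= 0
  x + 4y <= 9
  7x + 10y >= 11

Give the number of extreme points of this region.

6

Intersecting each pair of boundary lines and keeping only the points that satisfy every inequality leaves:
  (0, 9/4)
  (0, 11/10)
  (43/16, 19/32)
  (20/7, 0)
  (1, 2)
  (11/7, 0)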